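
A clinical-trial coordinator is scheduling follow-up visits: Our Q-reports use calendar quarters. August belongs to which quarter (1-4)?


Month: August (month 8)
Q1: January-March (months 1-3)
Q2: April-June (months 4-6)
Q3: July-September (months 7-9)
Q4: October-December (months 10-12)
Month 8 falls in Q3

3


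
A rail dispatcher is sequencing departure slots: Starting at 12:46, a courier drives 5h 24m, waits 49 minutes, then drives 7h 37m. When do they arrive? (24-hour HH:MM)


Depart: 12:46
Leg 1: +324 min -> 18:10
Layover: +49 min -> 18:59
Leg 2: +457 min -> 02:36
Total travel: 830 minutes = 13h 50m
Arrival: 02:36

02:36


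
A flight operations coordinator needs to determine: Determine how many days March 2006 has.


Month: March
Year: 2006
March is a 31-day month
Total: 31 days

31


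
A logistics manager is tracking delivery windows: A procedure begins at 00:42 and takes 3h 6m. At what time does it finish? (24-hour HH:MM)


Start time: 00:42
Adding: 3 hours 6 minutes
Minutes: 42 + 6 = 48
Hours: 0 + 3 + 0 = 3
Result: 03:48

03:48


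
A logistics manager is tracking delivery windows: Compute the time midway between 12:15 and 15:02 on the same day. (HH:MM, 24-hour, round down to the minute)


Start time: 12:15 = 735 minutes from midnight
End time: 15:02 = 902 minutes from midnight
Sum: 735 + 902 = 1637
Midpoint: 1637 / 2 = 818 minutes
Convert: 818 / 60 = 13 hours, 38 minutes
Result: 13:38

13:38


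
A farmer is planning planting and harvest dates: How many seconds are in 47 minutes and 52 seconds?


Minutes: 47
Extra seconds: 52
Seconds per minute: 60
Minutes to seconds: 47 x 60 = 2820
Total: 2820 + 52 = 2872

2872


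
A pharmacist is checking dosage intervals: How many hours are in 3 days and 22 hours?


Days: 3
Extra hours: 22
Hours per day: 24
Days to hours: 3 x 24 = 72
Total: 72 + 22 = 94

94


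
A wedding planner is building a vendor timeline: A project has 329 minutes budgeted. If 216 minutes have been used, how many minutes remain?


Total budget: 329 minutes
Time used: 216 minutes
Remaining: 329 - 216 = 113 minutes
Percent used: 65.7%
Percent remaining: 34.3%

113


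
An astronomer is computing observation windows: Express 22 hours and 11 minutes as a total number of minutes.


Hours: 22
Extra minutes: 11
Minutes per hour: 60
Hours to minutes: 22 x 60 = 1320
Total: 1320 + 11 = 1331

1331


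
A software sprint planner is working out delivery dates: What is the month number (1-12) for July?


Calendar month order:
6. June
7. July <--
8. August
July is month number 7

7


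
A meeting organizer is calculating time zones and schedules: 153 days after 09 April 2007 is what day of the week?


Start: 2007-04-09 (Monday)
Step 1 - find target date: add 153 days
  2007-04-09 + 153 days = 2007-09-09
Step 2 - day of week:
  153 mod 7 = 6
  Monday + 6 days -> Sunday
Result: Sunday (2007-09-09)

Sunday


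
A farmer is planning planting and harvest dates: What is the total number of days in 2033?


Year: 2033
Check leap year rules:
Divisible by 4? No
2033 is not a leap year
Days: 365

365


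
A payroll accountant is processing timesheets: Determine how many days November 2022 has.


Month: November
Year: 2022
November is a 30-day month
Total: 30 days

30


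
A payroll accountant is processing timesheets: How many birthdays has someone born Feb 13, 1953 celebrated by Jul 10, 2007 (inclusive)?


Birth: 1953-02-13
Reference: 2007-07-10
Year difference: 2007 - 1953 = 54
Has birthday (02-13) occurred by 07-10? Yes
Age in full years: 54

54


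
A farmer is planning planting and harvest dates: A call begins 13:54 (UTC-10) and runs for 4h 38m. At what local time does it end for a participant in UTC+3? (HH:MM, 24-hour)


Start: 13:54 in UTC-10
Step 1 - add duration:
  minutes: 54 + 38 = 92 (carry 1h)
  hours: 13 + 4 + 1 = 18
  end in UTC-10: 18:32
Step 2 - convert UTC-10 -> UTC+3:
  offset difference: 3 - (-10) = 13 hours
  18 + (13) = 31 -> mod 24 = 7
Result: 07:32 in UTC+3

07:32


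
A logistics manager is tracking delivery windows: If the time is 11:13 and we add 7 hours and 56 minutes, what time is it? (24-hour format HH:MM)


Start time: 11:13
Adding: 7 hours 56 minutes
Minutes: 13 + 56 = 69
Minute overflow: 69 >= 60, so carry 1 hour, minutes = 9
Hours: 11 + 7 + 1 = 19
Result: 19:09

19:09


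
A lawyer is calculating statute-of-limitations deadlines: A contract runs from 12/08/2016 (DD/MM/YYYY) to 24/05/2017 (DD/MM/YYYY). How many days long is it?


Start date: 2016-08-12
End date: 2017-05-24
Aug 2016: +20 days
Sep 2016: +30 days
Oct 2016: +31 days
... (7 more months)
Total: 285 days

285


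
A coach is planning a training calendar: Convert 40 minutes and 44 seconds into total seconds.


Minutes: 40
Seconds: 44
Convert minutes to seconds: 40 x 60 = 2400
Add remaining seconds: 2400 + 44 = 2444

2444


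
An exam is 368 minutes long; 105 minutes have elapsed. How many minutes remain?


Total budget: 368 minutes
Time used: 105 minutes
Remaining: 368 - 105 = 263 minutes
Percent used: 28.5%
Percent remaining: 71.5%

263


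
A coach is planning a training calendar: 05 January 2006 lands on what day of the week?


Date: 2006-01-05
January 1, 2006 is a Sunday
Day of year: 5
Offset from Jan 1: 4 days
4 mod 7 = 4
Result: Thursday

Thursday


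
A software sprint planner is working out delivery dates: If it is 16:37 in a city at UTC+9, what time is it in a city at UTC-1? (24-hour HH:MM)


Local time: 16:37 at UTC+9 (offset 9h)
Target zone: UTC-1 (offset -1h)
Difference: -1 - (9) = -10 hours
Calculation: 16 + (-10) = 6
Result: 06:37

06:37


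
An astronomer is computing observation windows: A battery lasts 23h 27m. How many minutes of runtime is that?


Hours: 23
Extra minutes: 27
Minutes per hour: 60
Hours to minutes: 23 x 60 = 1380
Total: 1380 + 27 = 1407

1407


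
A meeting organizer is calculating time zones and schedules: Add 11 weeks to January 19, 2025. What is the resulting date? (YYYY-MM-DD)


Start: 2025-01-19
Weeks to add: 11
Convert to days: 11 x 7 = 77 days
Add 77 days to 2025-01-19
Result: 2025-04-06

2025-04-06


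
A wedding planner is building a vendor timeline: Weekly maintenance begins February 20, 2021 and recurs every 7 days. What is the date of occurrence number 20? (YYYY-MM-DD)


First occurrence: 2021-02-20 (occurrence 1)
Each occurrence is 7 days after the previous.
Occurrence 20 is 19 weeks after the first.
19 weeks = 133 days
2021-02-20 + 133 days = 2021-07-03

2021-07-03


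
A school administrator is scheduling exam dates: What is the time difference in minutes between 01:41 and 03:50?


Start time: 01:41 = 101 minutes from midnight
End time: 03:50 = 230 minutes from midnight
Difference: 230 - 101 = 129 minutes
That is 2 hours and 9 minutes

129


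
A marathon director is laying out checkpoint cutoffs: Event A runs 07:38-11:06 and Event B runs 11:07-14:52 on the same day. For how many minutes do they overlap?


Interval A: [458, 666] minutes from midnight
Interval B: [667, 892] minutes from midnight
Overlap start = max(458, 667) = 667
Overlap end = min(666, 892) = 666
End <= start, so the intervals do not overlap: 0 minutes

0


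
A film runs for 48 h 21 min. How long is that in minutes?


Hours: 48
Minutes: 21
Convert hours to minutes: 48 x 60 = 2880
Add remaining minutes: 2880 + 21 = 2901

2901


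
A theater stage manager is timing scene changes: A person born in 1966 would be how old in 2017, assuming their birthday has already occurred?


Birth year: 1966
Current year: 2017
Age = current year - birth year
Age = 2017 - 1966 = 51

51


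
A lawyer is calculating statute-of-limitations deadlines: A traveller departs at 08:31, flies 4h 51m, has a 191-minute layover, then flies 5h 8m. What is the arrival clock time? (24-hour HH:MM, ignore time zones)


Depart: 08:31
Leg 1: +291 min -> 13:22
Layover: +191 min -> 16:33
Leg 2: +308 min -> 21:41
Total travel: 790 minutes = 13h 10m
Arrival: 21:41

21:41


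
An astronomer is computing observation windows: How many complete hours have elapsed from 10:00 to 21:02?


Start: 10:00
End: 21:02
Hour difference: 21 - 10 = 11 hours
Minute difference: 2 - 0 = 2 minutes
Total minutes: 662
Complete hours: 662 / 60 = 11 (remainder 2)

11


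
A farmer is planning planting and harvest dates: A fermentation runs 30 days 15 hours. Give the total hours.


Days: 30
Extra hours: 15
Hours per day: 24
Days to hours: 30 x 24 = 720
Total: 720 + 15 = 735

735


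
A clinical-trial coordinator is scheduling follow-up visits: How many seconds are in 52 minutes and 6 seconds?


Minutes: 52
Extra seconds: 6
Seconds per minute: 60
Minutes to seconds: 52 x 60 = 3120
Total: 3120 + 6 = 3126

3126


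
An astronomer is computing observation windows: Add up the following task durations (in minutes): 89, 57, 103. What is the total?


Durations: 89, 57, 103
Running sum: 89
+ 57 = 146
+ 103 = 249
Total duration: 249 minutes
That is 4 hours and 9 minutes

249


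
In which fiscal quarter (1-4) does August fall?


Month: August (month 8)
Q1: January-March (months 1-3)
Q2: April-June (months 4-6)
Q3: July-September (months 7-9)
Q4: October-December (months 10-12)
Month 8 falls in Q3

3


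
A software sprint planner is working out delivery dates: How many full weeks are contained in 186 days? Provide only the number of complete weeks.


Total days: 186
Days per week: 7
Division: 186 / 7 = 26 remainder 4
Complete weeks: 26
Remaining days: 4

26


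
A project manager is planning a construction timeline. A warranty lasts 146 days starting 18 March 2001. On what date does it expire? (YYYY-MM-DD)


Start: 2001-03-18
Adding 146 days
Days remaining in March: 13
After March: 133 days still to add
April 2001: 30 days, 103 remaining
May 2001: 31 days, 72 remaining
June 2001: 30 days, 42 remaining
July 2001: 31 days, 11 remaining
Result: 2001-08-11

2001-08-11


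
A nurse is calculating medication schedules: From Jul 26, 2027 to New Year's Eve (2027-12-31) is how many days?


Start: July 26, 2027
End: December 31, 2027
Days left in July: 5
August: 31
September: 30
October: 31
November: 30
... plus remaining months
Sum of remaining months: 153
Total: 5 + 153 = 158

158


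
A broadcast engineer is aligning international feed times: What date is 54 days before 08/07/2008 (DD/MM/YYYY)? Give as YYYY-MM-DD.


Start: 2008-07-08
Subtracting 54 days
Days already passed in July: 8
After going back through July: 46 more days to subtract
June 2008: 30 days, 16 remaining
May 2008 has 31 days, need 16
Result: 2008-05-15

2008-05-15


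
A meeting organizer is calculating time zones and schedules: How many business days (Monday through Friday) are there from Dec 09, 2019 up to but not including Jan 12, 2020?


Start: 2019-12-09 (Monday)
End (exclusive): 2020-01-12 (Sunday)
Total calendar days: 34
Full weeks: 34 // 7 = 4 -> 20 weekdays
Remaining 6 days starting on Monday:
  Mon(w), Tue(w), Wed(w), Thu(w), Fri(w), Sat(-) -> 5 weekdays
Total business days: 20 + 5 = 25

25


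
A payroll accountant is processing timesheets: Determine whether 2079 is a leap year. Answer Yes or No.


Year: 2079
Divisible by 4? 2079 / 4 = 519.75 -> No
Not divisible by 4, so NOT a leap year

No


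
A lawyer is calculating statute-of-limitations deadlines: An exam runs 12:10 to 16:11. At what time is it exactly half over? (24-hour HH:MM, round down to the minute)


Start time: 12:10 = 730 minutes from midnight
End time: 16:11 = 971 minutes from midnight
Sum: 730 + 971 = 1701
Midpoint: 1701 / 2 = 850 minutes
Convert: 850 / 60 = 14 hours, 10 minutes
Result: 14:10

14:10


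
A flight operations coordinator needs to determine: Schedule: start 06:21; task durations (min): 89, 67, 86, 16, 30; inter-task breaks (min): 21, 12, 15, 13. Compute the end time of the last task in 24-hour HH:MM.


Start: 06:21 = 381 min from midnight
  after task 1 (89 min): 07:50
  after break (21 min): 08:11
  after task 2 (67 min): 09:18
  after break (12 min): 09:30
  after task 3 (86 min): 10:56
  after break (15 min): 11:11
  after task 4 (16 min): 11:27
  after break (13 min): 11:40
  after task 5 (30 min): 12:10
Total elapsed: 349 minutes
End time: 12:10

12:10


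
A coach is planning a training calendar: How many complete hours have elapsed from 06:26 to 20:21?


Start: 06:26
End: 20:21
Hour difference: 20 - 6 = 14 hours
Minute difference: 21 - 26 = -5 minutes
Total minutes: 835
Complete hours: 835 / 60 = 13 (remainder 55)

13


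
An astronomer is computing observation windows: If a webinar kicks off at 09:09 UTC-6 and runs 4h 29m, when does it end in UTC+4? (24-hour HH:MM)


Start: 09:09 in UTC-6
Step 1 - add duration:
  minutes: 9 + 29 = 38
  hours: 9 + 4 + 0 = 13
  end in UTC-6: 13:38
Step 2 - convert UTC-6 -> UTC+4:
  offset difference: 4 - (-6) = 10 hours
  13 + (10) = 23 -> mod 24 = 23
Result: 23:38 in UTC+4

23:38


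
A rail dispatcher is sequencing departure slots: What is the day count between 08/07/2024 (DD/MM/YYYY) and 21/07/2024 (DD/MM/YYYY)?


Start date: 2024-07-08
End date: 2024-07-21
Jul 2024: +13 days
Total: 13 days

13


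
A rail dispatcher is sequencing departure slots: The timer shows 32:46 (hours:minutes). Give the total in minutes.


Hours: 32
Minutes: 46
Convert hours to minutes: 32 x 60 = 1920
Add remaining minutes: 1920 + 46 = 1966

1966


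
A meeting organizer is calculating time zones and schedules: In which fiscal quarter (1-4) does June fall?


Month: June (month 6)
Q1: January-March (months 1-3)
Q2: April-June (months 4-6)
Q3: July-September (months 7-9)
Q4: October-December (months 10-12)
Month 6 falls in Q2

2


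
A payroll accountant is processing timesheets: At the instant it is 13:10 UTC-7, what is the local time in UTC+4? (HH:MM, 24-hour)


Local time: 13:10 at UTC-7 (offset -7h)
Target zone: UTC+4 (offset 4h)
Difference: 4 - (-7) = 11 hours
Calculation: 13 + (11) = 24
Wraparound: (24) mod 24 = 0
Result: 00:10

00:10


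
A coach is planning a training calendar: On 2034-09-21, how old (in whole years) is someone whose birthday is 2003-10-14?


Birth: 2003-10-14
Reference: 2034-09-21
Year difference: 2034 - 2003 = 31
Has birthday (10-14) occurred by 09-21? No
Birthday not yet reached this year -> subtract 1
Age in full years: 30

30


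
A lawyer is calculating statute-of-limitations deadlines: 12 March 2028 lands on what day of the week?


Date: 2028-03-12
January 1, 2028 is a Saturday
Day of year: 72
Offset from Jan 1: 71 days
71 mod 7 = 1
Result: Sunday

Sunday


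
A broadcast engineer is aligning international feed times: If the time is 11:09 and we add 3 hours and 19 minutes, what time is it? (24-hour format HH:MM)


Start time: 11:09
Adding: 3 hours 19 minutes
Minutes: 9 + 19 = 28
Hours: 11 + 3 + 0 = 14
Result: 14:28

14:28


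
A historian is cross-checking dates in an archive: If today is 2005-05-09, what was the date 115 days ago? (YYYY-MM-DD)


Start: 2005-05-09
Subtracting 115 days
Days already passed in May: 9
After going back through May: 106 more days to subtract
April 2005: 30 days, 76 remaining
March 2005: 31 days, 45 remaining
February 2005: 28 days, 17 remaining
January 2005 has 31 days, need 17
Result: 2005-01-14

2005-01-14


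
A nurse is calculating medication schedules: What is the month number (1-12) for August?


Calendar month order:
7. July
8. August <--
9. September
August is month number 8

8


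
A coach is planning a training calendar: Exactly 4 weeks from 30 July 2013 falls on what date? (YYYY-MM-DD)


Start: 2013-07-30
Weeks to add: 4
Convert to days: 4 x 7 = 28 days
Add 28 days to 2013-07-30
Result: 2013-08-27

2013-08-27


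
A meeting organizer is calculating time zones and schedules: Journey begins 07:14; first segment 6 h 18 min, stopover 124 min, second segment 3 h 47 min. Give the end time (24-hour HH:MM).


Depart: 07:14
Leg 1: +378 min -> 13:32
Layover: +124 min -> 15:36
Leg 2: +227 min -> 19:23
Total travel: 729 minutes = 12h 9m
Arrival: 19:23

19:23


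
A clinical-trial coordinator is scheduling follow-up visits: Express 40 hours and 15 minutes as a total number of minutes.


Hours: 40
Extra minutes: 15
Minutes per hour: 60
Hours to minutes: 40 x 60 = 2400
Total: 2400 + 15 = 2415

2415


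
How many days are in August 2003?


Month: August
Year: 2003
August is a 31-day month
Total: 31 days

31


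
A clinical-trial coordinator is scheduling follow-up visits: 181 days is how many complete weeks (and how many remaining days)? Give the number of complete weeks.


Total days: 181
Days per week: 7
Division: 181 / 7 = 25 remainder 6
Complete weeks: 25
Remaining days: 6

25


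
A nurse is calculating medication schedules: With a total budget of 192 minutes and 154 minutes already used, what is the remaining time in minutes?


Total budget: 192 minutes
Time used: 154 minutes
Remaining: 192 - 154 = 38 minutes
Percent used: 80.2%
Percent remaining: 19.8%

38


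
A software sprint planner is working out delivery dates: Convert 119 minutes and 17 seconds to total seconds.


Minutes: 119
Extra seconds: 17
Seconds per minute: 60
Minutes to seconds: 119 x 60 = 7140
Total: 7140 + 17 = 7157

7157


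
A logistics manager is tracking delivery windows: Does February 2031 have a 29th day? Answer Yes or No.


Year: 2031
Divisible by 4? 2031 / 4 = 507.75 -> No
Not divisible by 4, so NOT a leap year

No


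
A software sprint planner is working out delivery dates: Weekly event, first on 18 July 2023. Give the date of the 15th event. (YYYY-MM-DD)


First occurrence: 2023-07-18 (occurrence 1)
Each occurrence is 7 days after the previous.
Occurrence 15 is 14 weeks after the first.
14 weeks = 98 days
2023-07-18 + 98 days = 2023-10-24

2023-10-24


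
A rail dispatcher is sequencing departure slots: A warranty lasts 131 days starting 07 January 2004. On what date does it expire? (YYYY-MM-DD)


Start: 2004-01-07
Adding 131 days
Days remaining in January: 24
After January: 107 days still to add
February 2004: 29 days, 78 remaining
March 2004: 31 days, 47 remaining
April 2004: 30 days, 17 remaining
May 2004 has 31 days, need 17
Result: 2004-05-17

2004-05-17


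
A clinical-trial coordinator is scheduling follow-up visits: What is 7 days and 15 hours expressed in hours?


Days: 7
Extra hours: 15
Hours per day: 24
Days to hours: 7 x 24 = 168
Total: 168 + 15 = 183

183


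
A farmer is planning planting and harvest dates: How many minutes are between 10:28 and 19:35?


Start time: 10:28 = 628 minutes from midnight
End time: 19:35 = 1175 minutes from midnight
Difference: 1175 - 628 = 547 minutes
That is 9 hours and 7 minutes

547


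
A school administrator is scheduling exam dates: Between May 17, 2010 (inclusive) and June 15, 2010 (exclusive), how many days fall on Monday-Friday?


Start: 2010-05-17 (Monday)
End (exclusive): 2010-06-15 (Tuesday)
Total calendar days: 29
Full weeks: 29 // 7 = 4 -> 20 weekdays
Remaining 1 days starting on Monday:
  Mon(w) -> 1 weekdays
Total business days: 20 + 1 = 21

21


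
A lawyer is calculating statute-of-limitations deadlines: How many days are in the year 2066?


Year: 2066
Check leap year rules:
Divisible by 4? No
2066 is not a leap year
Days: 365

365


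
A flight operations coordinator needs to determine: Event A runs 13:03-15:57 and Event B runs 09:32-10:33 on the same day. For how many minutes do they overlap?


Interval A: [783, 957] minutes from midnight
Interval B: [572, 633] minutes from midnight
Overlap start = max(783, 572) = 783
Overlap end = min(957, 633) = 633
End <= start, so the intervals do not overlap: 0 minutes

0


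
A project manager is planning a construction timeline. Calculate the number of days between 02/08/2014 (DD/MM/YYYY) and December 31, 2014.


Start: August 02, 2014
End: December 31, 2014
Days left in August: 29
September: 30
October: 31
November: 30
December: 31
Sum of remaining months: 122
Total: 29 + 122 = 151

151


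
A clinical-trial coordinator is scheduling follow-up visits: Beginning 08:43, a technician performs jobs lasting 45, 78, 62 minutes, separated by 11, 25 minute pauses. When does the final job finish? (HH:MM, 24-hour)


Start: 08:43 = 523 min from midnight
  after task 1 (45 min): 09:28
  after break (11 min): 09:39
  after task 2 (78 min): 10:57
  after break (25 min): 11:22
  after task 3 (62 min): 12:24
Total elapsed: 221 minutes
End time: 12:24

12:24


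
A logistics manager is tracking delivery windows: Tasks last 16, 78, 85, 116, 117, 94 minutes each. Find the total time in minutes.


Durations: 16, 78, 85, 116, 117, 94
Running sum: 16
+ 78 = 94
+ 85 = 179
+ 116 = 295
+ 117 = 412
+ 94 = 506
Total duration: 506 minutes
That is 8 hours and 26 minutes

506


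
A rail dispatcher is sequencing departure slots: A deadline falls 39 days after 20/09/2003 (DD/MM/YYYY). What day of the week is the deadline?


Start: 2003-09-20 (Saturday)
Step 1 - find target date: add 39 days
  2003-09-20 + 39 days = 2003-10-29
Step 2 - day of week:
  39 mod 7 = 4
  Saturday + 4 days -> Wednesday
Result: Wednesday (2003-10-29)

Wednesday


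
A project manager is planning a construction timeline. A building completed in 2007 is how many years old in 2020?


Birth year: 2007
Current year: 2020
Age = current year - birth year
Age = 2020 - 2007 = 13

13


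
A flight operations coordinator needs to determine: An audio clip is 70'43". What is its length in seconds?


Minutes: 70
Seconds: 43
Convert minutes to seconds: 70 x 60 = 4200
Add remaining seconds: 4200 + 43 = 4243

4243


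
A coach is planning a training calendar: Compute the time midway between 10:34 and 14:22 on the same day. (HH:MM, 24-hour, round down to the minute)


Start time: 10:34 = 634 minutes from midnight
End time: 14:22 = 862 minutes from midnight
Sum: 634 + 862 = 1496
Midpoint: 1496 / 2 = 748 minutes
Convert: 748 / 60 = 12 hours, 28 minutes
Result: 12:28

12:28


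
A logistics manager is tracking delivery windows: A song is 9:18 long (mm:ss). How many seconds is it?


Minutes: 9
Extra seconds: 18
Seconds per minute: 60
Minutes to seconds: 9 x 60 = 540
Total: 540 + 18 = 558

558


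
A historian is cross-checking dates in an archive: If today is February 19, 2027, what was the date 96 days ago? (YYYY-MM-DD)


Start: 2027-02-19
Subtracting 96 days
Days already passed in February: 19
After going back through February: 77 more days to subtract
January 2027: 31 days, 46 remaining
December 2026: 31 days, 15 remaining
November 2026 has 30 days, need 15
Result: 2026-11-15

2026-11-15


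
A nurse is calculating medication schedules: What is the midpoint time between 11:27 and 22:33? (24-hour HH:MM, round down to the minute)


Start time: 11:27 = 687 minutes from midnight
End time: 22:33 = 1353 minutes from midnight
Sum: 687 + 1353 = 2040
Midpoint: 2040 / 2 = 1020 minutes
Convert: 1020 / 60 = 17 hours, 0 minutes
Result: 17:00

17:00


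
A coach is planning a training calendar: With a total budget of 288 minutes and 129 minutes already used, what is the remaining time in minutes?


Total budget: 288 minutes
Time used: 129 minutes
Remaining: 288 - 129 = 159 minutes
Percent used: 44.8%
Percent remaining: 55.2%

159


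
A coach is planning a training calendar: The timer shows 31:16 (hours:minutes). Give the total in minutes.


Hours: 31
Minutes: 16
Convert hours to minutes: 31 x 60 = 1860
Add remaining minutes: 1860 + 16 = 1876

1876


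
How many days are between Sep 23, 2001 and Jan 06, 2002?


Start date: 2001-09-23
End date: 2002-01-06
Sep 2001: +8 days
Oct 2001: +31 days
Nov 2001: +30 days
Dec 2001: +31 days
Jan 2002: +5 days
Total: 105 days

105


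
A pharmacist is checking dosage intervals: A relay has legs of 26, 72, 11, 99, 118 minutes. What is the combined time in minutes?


Durations: 26, 72, 11, 99, 118
Running sum: 26
+ 72 = 98
+ 11 = 109
+ 99 = 208
+ 118 = 326
Total duration: 326 minutes
That is 5 hours and 26 minutes

326


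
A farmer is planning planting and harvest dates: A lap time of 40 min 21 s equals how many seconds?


Minutes: 40
Seconds: 21
Convert minutes to seconds: 40 x 60 = 2400
Add remaining seconds: 2400 + 21 = 2421

2421


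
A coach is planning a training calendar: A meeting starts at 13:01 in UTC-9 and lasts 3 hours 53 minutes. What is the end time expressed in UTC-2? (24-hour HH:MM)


Start: 13:01 in UTC-9
Step 1 - add duration:
  minutes: 1 + 53 = 54
  hours: 13 + 3 + 0 = 16
  end in UTC-9: 16:54
Step 2 - convert UTC-9 -> UTC-2:
  offset difference: -2 - (-9) = 7 hours
  16 + (7) = 23 -> mod 24 = 23
Result: 23:54 in UTC-2

23:54


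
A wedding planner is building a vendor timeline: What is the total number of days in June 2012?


Month: June
Year: 2012
June is a 30-day month
Total: 30 days

30


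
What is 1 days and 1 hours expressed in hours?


Days: 1
Extra hours: 1
Hours per day: 24
Days to hours: 1 x 24 = 24
Total: 24 + 1 = 25

25


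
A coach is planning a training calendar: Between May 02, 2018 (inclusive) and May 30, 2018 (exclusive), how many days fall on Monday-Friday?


Start: 2018-05-02 (Wednesday)
End (exclusive): 2018-05-30 (Wednesday)
Total calendar days: 28
Full weeks: 28 // 7 = 4 -> 20 weekdays
Remaining 0 days starting on Wednesday:
Total business days: 20 + 0 = 20

20


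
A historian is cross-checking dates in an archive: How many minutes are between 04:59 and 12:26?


Start time: 04:59 = 299 minutes from midnight
End time: 12:26 = 746 minutes from midnight
Difference: 746 - 299 = 447 minutes
That is 7 hours and 27 minutes

447


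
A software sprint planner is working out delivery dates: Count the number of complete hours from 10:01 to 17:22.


Start: 10:01
End: 17:22
Hour difference: 17 - 10 = 7 hours
Minute difference: 22 - 1 = 21 minutes
Total minutes: 441
Complete hours: 441 / 60 = 7 (remainder 21)

7


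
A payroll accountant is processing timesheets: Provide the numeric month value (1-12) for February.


Calendar month order:
1. January
2. February <--
3. March
February is month number 2

2


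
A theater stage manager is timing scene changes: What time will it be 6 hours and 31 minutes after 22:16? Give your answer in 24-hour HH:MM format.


Start time: 22:16
Adding: 6 hours 31 minutes
Minutes: 16 + 31 = 47
Hours: 22 + 6 + 0 = 28
Hour wraparound: 28 mod 24 = 4
Result: 04:47

04:47


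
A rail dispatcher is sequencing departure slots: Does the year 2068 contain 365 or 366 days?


Year: 2068
Check leap year rules:
Divisible by 4? Yes
Divisible by 100? No
2068 is a leap year
Days: 366

366


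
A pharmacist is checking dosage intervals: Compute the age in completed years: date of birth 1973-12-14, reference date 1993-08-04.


Birth: 1973-12-14
Reference: 1993-08-04
Year difference: 1993 - 1973 = 20
Has birthday (12-14) occurred by 08-04? No
Birthday not yet reached this year -> subtract 1
Age in full years: 19

19


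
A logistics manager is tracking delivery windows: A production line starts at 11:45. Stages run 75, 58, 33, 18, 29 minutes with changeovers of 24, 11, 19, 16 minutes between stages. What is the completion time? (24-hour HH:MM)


Start: 11:45 = 705 min from midnight
  after task 1 (75 min): 13:00
  after break (24 min): 13:24
  after task 2 (58 min): 14:22
  after break (11 min): 14:33
  after task 3 (33 min): 15:06
  after break (19 min): 15:25
  after task 4 (18 min): 15:43
  after break (16 min): 15:59
  after task 5 (29 min): 16:28
Total elapsed: 283 minutes
End time: 16:28

16:28


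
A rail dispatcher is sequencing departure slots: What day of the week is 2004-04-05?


Date: 2004-04-05
January 1, 2004 is a Thursday
Day of year: 96
Offset from Jan 1: 95 days
95 mod 7 = 4
Result: Monday

Monday


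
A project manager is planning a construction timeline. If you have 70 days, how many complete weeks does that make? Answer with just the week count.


Total days: 70
Days per week: 7
Division: 70 / 7 = 10 remainder 0
Complete weeks: 10
Remaining days: 0

10


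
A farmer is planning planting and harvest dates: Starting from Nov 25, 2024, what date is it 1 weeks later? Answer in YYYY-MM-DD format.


Start: 2024-11-25
Weeks to add: 1
Convert to days: 1 x 7 = 7 days
Add 7 days to 2024-11-25
Result: 2024-12-02

2024-12-02


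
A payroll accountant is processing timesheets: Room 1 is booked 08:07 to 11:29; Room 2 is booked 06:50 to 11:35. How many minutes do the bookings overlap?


Interval A: [487, 689] minutes from midnight
Interval B: [410, 695] minutes from midnight
Overlap start = max(487, 410) = 487
Overlap end = min(689, 695) = 689
Overlap = 689 - 487 = 202 minutes

202


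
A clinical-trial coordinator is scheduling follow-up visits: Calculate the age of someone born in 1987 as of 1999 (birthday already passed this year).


Birth year: 1987
Current year: 1999
Age = current year - birth year
Age = 1999 - 1987 = 12

12


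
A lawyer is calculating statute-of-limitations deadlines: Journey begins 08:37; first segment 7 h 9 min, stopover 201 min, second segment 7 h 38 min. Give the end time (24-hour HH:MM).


Depart: 08:37
Leg 1: +429 min -> 15:46
Layover: +201 min -> 19:07
Leg 2: +458 min -> 02:45
Total travel: 1088 minutes = 18h 8m
Arrival: 02:45

02:45


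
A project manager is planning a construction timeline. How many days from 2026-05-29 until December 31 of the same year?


Start: May 29, 2026
End: December 31, 2026
Days left in May: 2
June: 30
July: 31
August: 31
September: 30
... plus remaining months
Sum of remaining months: 214
Total: 2 + 214 = 216

216


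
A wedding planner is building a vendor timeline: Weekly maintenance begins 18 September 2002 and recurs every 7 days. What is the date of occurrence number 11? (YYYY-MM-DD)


First occurrence: 2002-09-18 (occurrence 1)
Each occurrence is 7 days after the previous.
Occurrence 11 is 10 weeks after the first.
10 weeks = 70 days
2002-09-18 + 70 days = 2002-11-27

2002-11-27


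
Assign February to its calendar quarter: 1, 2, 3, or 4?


Month: February (month 2)
Q1: January-March (months 1-3)
Q2: April-June (months 4-6)
Q3: July-September (months 7-9)
Q4: October-December (months 10-12)
Month 2 falls in Q1

1


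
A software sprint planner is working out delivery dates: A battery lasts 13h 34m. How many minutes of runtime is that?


Hours: 13
Extra minutes: 34
Minutes per hour: 60
Hours to minutes: 13 x 60 = 780
Total: 780 + 34 = 814

814


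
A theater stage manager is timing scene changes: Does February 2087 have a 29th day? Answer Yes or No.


Year: 2087
Divisible by 4? 2087 / 4 = 521.75 -> No
Not divisible by 4, so NOT a leap year

No


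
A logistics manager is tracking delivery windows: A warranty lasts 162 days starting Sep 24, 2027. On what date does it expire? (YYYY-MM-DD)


Start: 2027-09-24
Adding 162 days
Days remaining in September: 6
After September: 156 days still to add
October 2027: 31 days, 125 remaining
November 2027: 30 days, 95 remaining
December 2027: 31 days, 64 remaining
January 2028: 31 days, 33 remaining
Result: 2028-03-04

2028-03-04


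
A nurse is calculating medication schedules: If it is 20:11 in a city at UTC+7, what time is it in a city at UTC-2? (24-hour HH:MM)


Local time: 20:11 at UTC+7 (offset 7h)
Target zone: UTC-2 (offset -2h)
Difference: -2 - (7) = -9 hours
Calculation: 20 + (-9) = 11
Result: 11:11

11:11


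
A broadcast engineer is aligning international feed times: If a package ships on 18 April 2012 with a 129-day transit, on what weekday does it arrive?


Start: 2012-04-18 (Wednesday)
Step 1 - find target date: add 129 days
  2012-04-18 + 129 days = 2012-08-25
Step 2 - day of week:
  129 mod 7 = 3
  Wednesday + 3 days -> Saturday
Result: Saturday (2012-08-25)

Saturday


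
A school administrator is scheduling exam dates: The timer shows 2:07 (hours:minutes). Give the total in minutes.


Hours: 2
Minutes: 7
Convert hours to minutes: 2 x 60 = 120
Add remaining minutes: 120 + 7 = 127

127


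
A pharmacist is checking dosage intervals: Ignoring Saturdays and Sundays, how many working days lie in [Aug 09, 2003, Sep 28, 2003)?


Start: 2003-08-09 (Saturday)
End (exclusive): 2003-09-28 (Sunday)
Total calendar days: 50
Full weeks: 50 // 7 = 7 -> 35 weekdays
Remaining 1 days starting on Saturday:
  Sat(-) -> 0 weekdays
Total business days: 35 + 0 = 35

35


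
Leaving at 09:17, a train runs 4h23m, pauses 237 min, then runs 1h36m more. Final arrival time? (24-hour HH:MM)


Depart: 09:17
Leg 1: +263 min -> 13:40
Layover: +237 min -> 17:37
Leg 2: +96 min -> 19:13
Total travel: 596 minutes = 9h 56m
Arrival: 19:13

19:13


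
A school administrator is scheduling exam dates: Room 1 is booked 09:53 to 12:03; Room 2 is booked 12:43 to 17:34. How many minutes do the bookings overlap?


Interval A: [593, 723] minutes from midnight
Interval B: [763, 1054] minutes from midnight
Overlap start = max(593, 763) = 763
Overlap end = min(723, 1054) = 723
End <= start, so the intervals do not overlap: 0 minutes

0


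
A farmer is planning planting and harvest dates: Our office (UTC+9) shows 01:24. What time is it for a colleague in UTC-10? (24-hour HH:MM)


Local time: 01:24 at UTC+9 (offset 9h)
Target zone: UTC-10 (offset -10h)
Difference: -10 - (9) = -19 hours
Calculation: 1 + (-19) = -18
Wraparound: (-18) mod 24 = 6
Result: 06:24

06:24


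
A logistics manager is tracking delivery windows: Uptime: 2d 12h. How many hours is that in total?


Days: 2
Extra hours: 12
Hours per day: 24
Days to hours: 2 x 24 = 48
Total: 48 + 12 = 60

60


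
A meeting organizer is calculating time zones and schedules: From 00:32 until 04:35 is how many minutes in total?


Start time: 00:32 = 32 minutes from midnight
End time: 04:35 = 275 minutes from midnight
Difference: 275 - 32 = 243 minutes
That is 4 hours and 3 minutes

243


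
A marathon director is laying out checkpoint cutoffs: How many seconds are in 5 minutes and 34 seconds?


Minutes: 5
Seconds: 34
Convert minutes to seconds: 5 x 60 = 300
Add remaining seconds: 300 + 34 = 334

334


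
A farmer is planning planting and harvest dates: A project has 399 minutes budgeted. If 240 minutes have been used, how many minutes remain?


Total budget: 399 minutes
Time used: 240 minutes
Remaining: 399 - 240 = 159 minutes
Percent used: 60.2%
Percent remaining: 39.8%

159


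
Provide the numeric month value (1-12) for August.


Calendar month order:
7. July
8. August <--
9. September
August is month number 8

8


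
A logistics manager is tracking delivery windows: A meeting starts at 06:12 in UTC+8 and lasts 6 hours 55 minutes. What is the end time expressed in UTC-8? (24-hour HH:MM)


Start: 06:12 in UTC+8
Step 1 - add duration:
  minutes: 12 + 55 = 67 (carry 1h)
  hours: 6 + 6 + 1 = 13
  end in UTC+8: 13:07
Step 2 - convert UTC+8 -> UTC-8:
  offset difference: -8 - (8) = -16 hours
  13 + (-16) = -3 -> mod 24 = 21
Result: 21:07 in UTC-8

21:07


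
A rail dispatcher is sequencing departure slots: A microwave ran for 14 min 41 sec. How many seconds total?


Minutes: 14
Extra seconds: 41
Seconds per minute: 60
Minutes to seconds: 14 x 60 = 840
Total: 840 + 41 = 881

881


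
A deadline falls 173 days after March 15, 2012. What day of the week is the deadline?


Start: 2012-03-15 (Thursday)
Step 1 - find target date: add 173 days
  2012-03-15 + 173 days = 2012-09-04
Step 2 - day of week:
  173 mod 7 = 5
  Thursday + 5 days -> Tuesday
Result: Tuesday (2012-09-04)

Tuesday


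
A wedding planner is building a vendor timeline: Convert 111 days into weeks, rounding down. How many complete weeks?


Total days: 111
Days per week: 7
Division: 111 / 7 = 15 remainder 6
Complete weeks: 15
Remaining days: 6

15


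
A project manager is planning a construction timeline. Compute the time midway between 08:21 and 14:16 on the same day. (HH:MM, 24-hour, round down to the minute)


Start time: 08:21 = 501 minutes from midnight
End time: 14:16 = 856 minutes from midnight
Sum: 501 + 856 = 1357
Midpoint: 1357 / 2 = 678 minutes
Convert: 678 / 60 = 11 hours, 18 minutes
Result: 11:18

11:18


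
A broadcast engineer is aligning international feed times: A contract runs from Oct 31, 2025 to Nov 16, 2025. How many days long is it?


Start date: 2025-10-31
End date: 2025-11-16
Oct 2025: +1 days
Nov 2025: +15 days
Total: 16 days

16


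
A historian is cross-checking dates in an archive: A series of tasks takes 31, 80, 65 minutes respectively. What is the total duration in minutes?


Durations: 31, 80, 65
Running sum: 31
+ 80 = 111
+ 65 = 176
Total duration: 176 minutes
That is 2 hours and 56 minutes

176


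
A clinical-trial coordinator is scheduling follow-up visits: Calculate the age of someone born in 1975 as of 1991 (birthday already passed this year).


Birth year: 1975
Current year: 1991
Age = current year - birth year
Age = 1991 - 1975 = 16

16


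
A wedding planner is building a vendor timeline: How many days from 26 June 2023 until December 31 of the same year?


Start: June 26, 2023
End: December 31, 2023
Days left in June: 4
July: 31
August: 31
September: 30
October: 31
... plus remaining months
Sum of remaining months: 184
Total: 4 + 184 = 188

188


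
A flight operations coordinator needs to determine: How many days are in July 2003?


Month: July
Year: 2003
July is a 31-day month
Total: 31 days

31


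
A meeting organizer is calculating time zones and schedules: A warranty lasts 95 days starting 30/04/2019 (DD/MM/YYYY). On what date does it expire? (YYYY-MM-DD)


Start: 2019-04-30
Adding 95 days
Days remaining in April: 0
After April: 95 days still to add
May 2019: 31 days, 64 remaining
June 2019: 30 days, 34 remaining
July 2019: 31 days, 3 remaining
August 2019 has 31 days, need 3
Result: 2019-08-03

2019-08-03


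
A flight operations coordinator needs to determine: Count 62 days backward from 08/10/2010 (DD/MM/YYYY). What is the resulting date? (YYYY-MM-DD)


Start: 2010-10-08
Subtracting 62 days
Days already passed in October: 8
After going back through October: 54 more days to subtract
September 2010: 30 days, 24 remaining
August 2010 has 31 days, need 24
Result: 2010-08-07

2010-08-07


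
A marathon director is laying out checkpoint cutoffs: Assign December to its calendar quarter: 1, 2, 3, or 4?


Month: December (month 12)
Q1: January-March (months 1-3)
Q2: April-June (months 4-6)
Q3: July-September (months 7-9)
Q4: October-December (months 10-12)
Month 12 falls in Q4

4


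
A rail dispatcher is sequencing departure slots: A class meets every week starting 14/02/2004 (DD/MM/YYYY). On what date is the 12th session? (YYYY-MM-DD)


First occurrence: 2004-02-14 (occurrence 1)
Each occurrence is 7 days after the previous.
Occurrence 12 is 11 weeks after the first.
11 weeks = 77 days
2004-02-14 + 77 days = 2004-05-01

2004-05-01


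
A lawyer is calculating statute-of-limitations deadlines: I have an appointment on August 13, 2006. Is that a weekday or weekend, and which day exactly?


Date: 2006-08-13
January 1, 2006 is a Sunday
Day of year: 225
Offset from Jan 1: 224 days
224 mod 7 = 0
Result: Sunday

Sunday


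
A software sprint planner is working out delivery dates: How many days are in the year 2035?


Year: 2035
Check leap year rules:
Divisible by 4? No
2035 is not a leap year
Days: 365

365


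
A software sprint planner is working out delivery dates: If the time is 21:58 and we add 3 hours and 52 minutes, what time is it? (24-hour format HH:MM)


Start time: 21:58
Adding: 3 hours 52 minutes
Minutes: 58 + 52 = 110
Minute overflow: 110 >= 60, so carry 1 hour, minutes = 50
Hours: 21 + 3 + 1 = 25
Hour wraparound: 25 mod 24 = 1
Result: 01:50

01:50


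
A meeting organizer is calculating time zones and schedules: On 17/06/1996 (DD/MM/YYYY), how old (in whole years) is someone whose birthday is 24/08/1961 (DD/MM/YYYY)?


Birth: 1961-08-24
Reference: 1996-06-17
Year difference: 1996 - 1961 = 35
Has birthday (08-24) occurred by 06-17? No
Birthday not yet reached this year -> subtract 1
Age in full years: 34

34
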